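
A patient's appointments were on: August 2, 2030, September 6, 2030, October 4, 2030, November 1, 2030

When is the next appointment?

All dates are Fridays, 35, 28, 28 days apart.
Specifically, the 1st Friday of each month.
1st Friday of December 2030: December 6, 2030.

December 6, 2030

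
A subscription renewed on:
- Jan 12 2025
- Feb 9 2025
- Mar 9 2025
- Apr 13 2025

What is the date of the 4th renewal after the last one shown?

All dates are Sundays, 28, 28, 35 days apart.
Specifically, the 2nd Sunday of each month.
2nd Sunday of May 2025: May 11 2025.
2nd Sunday of June 2025: Jun 8 2025.
2nd Sunday of July 2025: Jul 13 2025.
2nd Sunday of August 2025: Aug 10 2025.

Aug 10 2025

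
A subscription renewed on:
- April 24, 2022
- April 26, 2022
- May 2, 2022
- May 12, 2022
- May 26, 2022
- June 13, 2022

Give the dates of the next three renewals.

July 5, 2022; July 31, 2022; August 30, 2022

Gaps: 2, 6, 10, 14, 18 days — each gap is 4 larger than the previous one.
Next gap: 22 days. June 13, 2022 + 22 days = July 5, 2022.
Next gap: 26 days. July 5, 2022 + 26 days = July 31, 2022.
Next gap: 30 days. July 31, 2022 + 30 days = August 30, 2022.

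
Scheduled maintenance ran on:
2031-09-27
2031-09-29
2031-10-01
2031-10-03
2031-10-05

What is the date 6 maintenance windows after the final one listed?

2031-10-17

Gaps between consecutive events: 2, 2, 2, 2 days — a constant 2-day interval.
2031-10-05 + 2 days = 2031-10-07.
2031-10-07 + 2 days = 2031-10-09.
2031-10-09 + 2 days = 2031-10-11.
2031-10-11 + 2 days = 2031-10-13.
2031-10-13 + 2 days = 2031-10-15.
2031-10-15 + 2 days = 2031-10-17.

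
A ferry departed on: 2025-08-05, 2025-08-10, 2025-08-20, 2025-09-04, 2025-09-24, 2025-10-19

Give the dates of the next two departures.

2025-11-18, 2025-12-23

Gaps: 5, 10, 15, 20, 25 days — each gap is 5 larger than the previous one.
Next gap: 30 days. 2025-10-19 + 30 days = 2025-11-18.
Next gap: 35 days. 2025-11-18 + 35 days = 2025-12-23.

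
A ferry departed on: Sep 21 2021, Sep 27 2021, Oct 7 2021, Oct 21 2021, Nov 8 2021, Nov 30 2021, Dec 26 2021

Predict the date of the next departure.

Jan 25 2022

Gaps: 6, 10, 14, 18, 22, 26 days — each gap is 4 larger than the previous one.
Next gap: 30 days. Dec 26 2021 + 30 days = Jan 25 2022.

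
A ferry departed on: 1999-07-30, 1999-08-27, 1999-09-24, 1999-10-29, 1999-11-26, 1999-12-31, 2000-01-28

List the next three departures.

All Fridays; the gaps (28, 28, 35, 28, 35, 28) vary with month length.
This is the last Friday of each month.
February 2000 ends with Friday 2000-02-25.
March 2000 ends with Friday 2000-03-31.
Last Friday of April 2000: 2000-04-28.

2000-02-25, 2000-03-31, 2000-04-28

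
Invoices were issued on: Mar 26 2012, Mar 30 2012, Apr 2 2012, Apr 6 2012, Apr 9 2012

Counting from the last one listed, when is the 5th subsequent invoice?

Every event lands on a Monday or Friday (gaps cycle 4, 3, 4, 3).
So the schedule is: every Monday and Friday.
The following Friday is Apr 13 2012.
Next Monday: Apr 16 2012.
Next Friday: Apr 20 2012.
Next Monday: Apr 23 2012.
Next Friday: Apr 27 2012.

Apr 27 2012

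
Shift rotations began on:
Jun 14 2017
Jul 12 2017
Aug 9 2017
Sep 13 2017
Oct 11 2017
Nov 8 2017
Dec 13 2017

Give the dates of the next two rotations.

All dates are Wednesdays, 28, 28, 35, 28, 28, 35 days apart.
Specifically, the 2nd Wednesday of each month.
2nd Wednesday of January 2018: Jan 10 2018.
February 2018 — 2nd Wednesday is Feb 14 2018.

Jan 10 2018, Feb 14 2018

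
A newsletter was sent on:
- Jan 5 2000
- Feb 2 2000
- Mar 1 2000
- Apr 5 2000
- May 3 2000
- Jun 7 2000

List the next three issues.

Jul 5 2000, Aug 2 2000, Sep 6 2000

These are Wednesdays at 28- or 35-day spacing (28, 28, 35, 28, 35).
The pattern: 1st Wednesday of the month.
1st Wednesday of July 2000: Jul 5 2000.
1st Wednesday of August 2000: Aug 2 2000.
September 2000 — 1st Wednesday is Sep 6 2000.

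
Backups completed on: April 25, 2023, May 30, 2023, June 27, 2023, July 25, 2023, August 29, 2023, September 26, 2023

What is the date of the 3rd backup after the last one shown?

These are Tuesdays with 35, 28, 28, 35, 28-day gaps.
Each is the final Tuesday of its month — May 30, 2023 is past the 28th, so '4th Tuesday' doesn't fit.
October 2023 ends with Tuesday October 31, 2023.
November 2023 ends with Tuesday November 28, 2023.
December 2023 ends with Tuesday December 26, 2023.

December 26, 2023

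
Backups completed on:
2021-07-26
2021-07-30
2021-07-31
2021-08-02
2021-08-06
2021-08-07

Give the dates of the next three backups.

The gap pattern 4, 1, 2, 4, 1 repeats every 3 events.
These are the Mondays, Fridays and Saturdays of each week.
The following Monday is 2021-08-09.
The following Friday is 2021-08-13.
Next Saturday: 2021-08-14.

2021-08-09, 2021-08-13, 2021-08-14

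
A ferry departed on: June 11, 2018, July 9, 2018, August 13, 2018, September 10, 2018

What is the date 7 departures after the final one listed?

April 8, 2019

Gaps: 28, 35, 28 days — a mix of 28 and 35. Every date is a Monday.
Each is the 2nd Monday of its month.
2nd Monday of October 2018: October 8, 2018.
November 2018 — 2nd Monday is November 12, 2018.
2nd Monday of December 2018: December 10, 2018.
2nd Monday of January 2019: January 14, 2019.
February 2019 — 2nd Monday is February 11, 2019.
March 2019 — 2nd Monday is March 11, 2019.
April 2019 — 2nd Monday is April 8, 2019.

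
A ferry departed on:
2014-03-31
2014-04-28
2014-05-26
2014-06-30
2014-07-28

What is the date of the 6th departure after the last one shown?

These are Mondays with 28, 28, 35, 28-day gaps.
Each is the final Monday of its month — 2014-03-31 is past the 28th, so '4th Monday' doesn't fit.
Last Monday of August 2014: 2014-08-25.
Last Monday of September 2014: 2014-09-29.
Last Monday of October 2014: 2014-10-27.
Last Monday of November 2014: 2014-11-24.
Last Monday of December 2014: 2014-12-29.
January 2015 ends with Monday 2015-01-26.

2015-01-26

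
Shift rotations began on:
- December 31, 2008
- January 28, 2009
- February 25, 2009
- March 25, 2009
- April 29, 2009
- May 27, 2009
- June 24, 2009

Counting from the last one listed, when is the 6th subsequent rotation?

Every date is a Wednesday; gaps 28, 28, 28, 35, 28, 28 days.
Each is the last Wednesday of its month (at least one falls on the 29th or later, ruling out '4th Wednesday').
July 2009 ends with Wednesday July 29, 2009.
August 2009 ends with Wednesday August 26, 2009.
Last Wednesday of September 2009: September 30, 2009.
October 2009 ends with Wednesday October 28, 2009.
November 2009 ends with Wednesday November 25, 2009.
December 2009 ends with Wednesday December 30, 2009.

December 30, 2009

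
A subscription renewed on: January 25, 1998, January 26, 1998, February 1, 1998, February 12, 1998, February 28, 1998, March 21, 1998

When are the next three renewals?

April 16, 1998; May 17, 1998; June 22, 1998

Intervals are 1, 6, 11, 16, 21 days — an arithmetic progression with common difference 5.
Next gap: 26 days. March 21, 1998 + 26 days = April 16, 1998.
Next gap: 31 days. April 16, 1998 + 31 days = May 17, 1998.
Next gap: 36 days. May 17, 1998 + 36 days = June 22, 1998.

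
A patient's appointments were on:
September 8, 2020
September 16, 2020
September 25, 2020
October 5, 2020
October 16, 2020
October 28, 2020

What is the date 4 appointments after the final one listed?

Intervals are 8, 9, 10, 11, 12 days — an arithmetic progression with common difference 1.
Next gap: 13 days. October 28, 2020 + 13 days = November 10, 2020.
Next gap: 14 days. November 10, 2020 + 14 days = November 24, 2020.
Next gap: 15 days. November 24, 2020 + 15 days = December 9, 2020.
Next gap: 16 days. December 9, 2020 + 16 days = December 25, 2020.

December 25, 2020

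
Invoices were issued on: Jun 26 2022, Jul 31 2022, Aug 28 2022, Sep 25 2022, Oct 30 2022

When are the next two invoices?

Every date is a Sunday; gaps 35, 28, 28, 35 days.
Each is the last Sunday of its month (at least one falls on the 29th or later, ruling out '4th Sunday').
November 2022 ends with Sunday Nov 27 2022.
December 2022 ends with Sunday Dec 25 2022.

Nov 27 2022, Dec 25 2022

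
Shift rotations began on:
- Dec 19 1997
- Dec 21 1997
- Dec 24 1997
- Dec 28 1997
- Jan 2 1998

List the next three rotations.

The spacing grows by 1 each time: 2, 3, 4, 5 days.
Next gap: 6 days. Jan 2 1998 + 6 days = Jan 8 1998.
Next gap: 7 days. Jan 8 1998 + 7 days = Jan 15 1998.
Next gap: 8 days. Jan 15 1998 + 8 days = Jan 23 1998.

Jan 8 1998, Jan 15 1998, Jan 23 1998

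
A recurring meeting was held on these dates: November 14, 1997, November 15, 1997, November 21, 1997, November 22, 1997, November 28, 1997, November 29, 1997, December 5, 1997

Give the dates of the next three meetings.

December 6, 1997; December 12, 1997; December 13, 1997

Every event lands on a Friday or Saturday (gaps cycle 1, 6, 1, 6, 1, 6).
So the schedule is: every Friday and Saturday.
Next Saturday: December 6, 1997.
The following Friday is December 12, 1997.
Next Saturday: December 13, 1997.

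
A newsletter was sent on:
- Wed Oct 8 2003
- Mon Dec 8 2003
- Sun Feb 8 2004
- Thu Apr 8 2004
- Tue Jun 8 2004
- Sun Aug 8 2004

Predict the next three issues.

Fri Oct 8 2004, Wed Dec 8 2004, Tue Feb 8 2005

The day-of-month is always 8 (61, 62, 60, 61, 61 days between events).
So this recurs on the 8th of every 2 months.
Next: October 2004 → Fri Oct 8 2004.
December 2004: Wed Dec 8 2004.
February 2005: Tue Feb 8 2005.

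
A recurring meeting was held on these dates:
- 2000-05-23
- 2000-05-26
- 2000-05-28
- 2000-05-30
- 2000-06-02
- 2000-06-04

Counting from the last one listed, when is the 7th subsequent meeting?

2000-06-20

The gap pattern 3, 2, 2, 3, 2 repeats every 3 events.
These are the Tuesdays, Fridays and Sundays of each week.
Next Tuesday: 2000-06-06.
The following Friday is 2000-06-09.
Next Sunday: 2000-06-11.
The following Tuesday is 2000-06-13.
Next Friday: 2000-06-16.
The following Sunday is 2000-06-18.
The following Tuesday is 2000-06-20.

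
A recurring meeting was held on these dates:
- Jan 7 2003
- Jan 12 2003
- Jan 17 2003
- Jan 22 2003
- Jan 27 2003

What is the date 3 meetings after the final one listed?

Feb 11 2003

The spacing is 5, 5, 5, 5 days — always 5 days.
Jan 27 2003 + 5 days = Feb 1 2003.
Feb 1 2003 + 5 days = Feb 6 2003.
Feb 6 2003 + 5 days = Feb 11 2003.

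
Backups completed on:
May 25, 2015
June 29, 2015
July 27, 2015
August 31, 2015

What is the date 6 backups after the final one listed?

February 29, 2016

Every date is a Monday; gaps 35, 28, 35 days.
Each is the last Monday of its month (at least one falls on the 29th or later, ruling out '4th Monday').
September 2015 ends with Monday September 28, 2015.
Last Monday of October 2015: October 26, 2015.
Last Monday of November 2015: November 30, 2015.
December 2015 ends with Monday December 28, 2015.
Last Monday of January 2016: January 25, 2016.
February 2016 ends with Monday February 29, 2016.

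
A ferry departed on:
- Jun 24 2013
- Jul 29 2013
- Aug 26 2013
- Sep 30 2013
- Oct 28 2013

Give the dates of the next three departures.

Nov 25 2013, Dec 30 2013, Jan 27 2014

These are Mondays with 35, 28, 35, 28-day gaps.
Each is the final Monday of its month — Jul 29 2013 is past the 28th, so '4th Monday' doesn't fit.
November 2013 ends with Monday Nov 25 2013.
Last Monday of December 2013: Dec 30 2013.
January 2014 ends with Monday Jan 27 2014.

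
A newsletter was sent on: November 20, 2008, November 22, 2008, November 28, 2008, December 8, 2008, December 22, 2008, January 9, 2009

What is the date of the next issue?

The spacing grows by 4 each time: 2, 6, 10, 14, 18 days.
Next gap: 22 days. January 9, 2009 + 22 days = January 31, 2009.

January 31, 2009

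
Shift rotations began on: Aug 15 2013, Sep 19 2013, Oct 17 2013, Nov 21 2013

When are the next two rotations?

Gaps: 35, 28, 35 days — a mix of 28 and 35. Every date is a Thursday.
Each is the 3rd Thursday of its month.
December 2013 — 3rd Thursday is Dec 19 2013.
January 2014 — 3rd Thursday is Jan 16 2014.

Dec 19 2013, Jan 16 2014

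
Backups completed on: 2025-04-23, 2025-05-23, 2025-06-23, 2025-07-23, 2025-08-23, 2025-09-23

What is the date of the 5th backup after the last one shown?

Gaps: 30, 31, 30, 31, 31 days — not constant. Every event is on the 23rd of the month.
Pattern: the 23rd of each month.
October 2025: 2025-10-23.
November 2025: 2025-11-23.
December 2025: 2025-12-23.
Next: January 2026 → 2026-01-23.
Next: February 2026 → 2026-02-23.

2026-02-23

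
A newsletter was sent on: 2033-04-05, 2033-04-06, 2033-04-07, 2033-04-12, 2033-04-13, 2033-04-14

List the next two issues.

Gaps: 1, 1, 5, 1, 1 days — not constant, but cyclic with period 3.
The events fall on every Tuesday, Wednesday and Thursday.
The following Tuesday is 2033-04-19.
The following Wednesday is 2033-04-20.

2033-04-19, 2033-04-20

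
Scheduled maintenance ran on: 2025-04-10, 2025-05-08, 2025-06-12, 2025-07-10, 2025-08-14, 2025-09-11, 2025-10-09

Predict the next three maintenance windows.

2025-11-13, 2025-12-11, 2026-01-08

All dates are Thursdays, 28, 35, 28, 35, 28, 28 days apart.
Specifically, the 2nd Thursday of each month.
2nd Thursday of November 2025: 2025-11-13.
December 2025 — 2nd Thursday is 2025-12-11.
2nd Thursday of January 2026: 2026-01-08.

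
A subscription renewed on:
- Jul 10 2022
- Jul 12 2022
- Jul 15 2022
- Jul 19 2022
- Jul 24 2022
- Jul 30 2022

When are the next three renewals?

Gaps: 2, 3, 4, 5, 6 days — each gap is 1 larger than the previous one.
Next gap: 7 days. Jul 30 2022 + 7 days = Aug 6 2022.
Next gap: 8 days. Aug 6 2022 + 8 days = Aug 14 2022.
Next gap: 9 days. Aug 14 2022 + 9 days = Aug 23 2022.

Aug 6 2022, Aug 14 2022, Aug 23 2022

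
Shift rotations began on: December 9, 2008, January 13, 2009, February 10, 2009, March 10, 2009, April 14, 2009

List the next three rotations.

May 12, 2009; June 9, 2009; July 14, 2009

Gaps: 35, 28, 28, 35 days — a mix of 28 and 35. Every date is a Tuesday.
Each is the 2nd Tuesday of its month.
May 2009 — 2nd Tuesday is May 12, 2009.
June 2009 — 2nd Tuesday is June 9, 2009.
2nd Tuesday of July 2009: July 14, 2009.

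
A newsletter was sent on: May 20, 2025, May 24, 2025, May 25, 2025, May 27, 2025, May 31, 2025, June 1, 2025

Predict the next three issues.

Gaps: 4, 1, 2, 4, 1 days — not constant, but cyclic with period 3.
The events fall on every Tuesday, Saturday and Sunday.
The following Tuesday is June 3, 2025.
The following Saturday is June 7, 2025.
Next Sunday: June 8, 2025.

June 3, 2025; June 7, 2025; June 8, 2025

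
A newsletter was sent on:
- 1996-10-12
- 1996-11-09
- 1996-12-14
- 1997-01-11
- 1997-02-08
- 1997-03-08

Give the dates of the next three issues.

These are Saturdays at 28- or 35-day spacing (28, 35, 28, 28, 28).
The pattern: 2nd Saturday of the month.
April 1997 — 2nd Saturday is 1997-04-12.
May 1997 — 2nd Saturday is 1997-05-10.
2nd Saturday of June 1997: 1997-06-14.

1997-04-12, 1997-05-10, 1997-06-14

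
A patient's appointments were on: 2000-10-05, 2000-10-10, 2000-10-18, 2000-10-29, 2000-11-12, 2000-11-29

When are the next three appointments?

The spacing grows by 3 each time: 5, 8, 11, 14, 17 days.
Next gap: 20 days. 2000-11-29 + 20 days = 2000-12-19.
Next gap: 23 days. 2000-12-19 + 23 days = 2001-01-11.
Next gap: 26 days. 2001-01-11 + 26 days = 2001-02-06.

2000-12-19, 2001-01-11, 2001-02-06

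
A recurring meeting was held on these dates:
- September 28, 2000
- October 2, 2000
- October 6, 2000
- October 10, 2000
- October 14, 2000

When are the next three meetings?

Gaps between consecutive events: 4, 4, 4, 4 days — a constant 4-day interval.
October 14, 2000 + 4 days = October 18, 2000.
October 18, 2000 + 4 days = October 22, 2000.
October 22, 2000 + 4 days = October 26, 2000.

October 18, 2000; October 22, 2000; October 26, 2000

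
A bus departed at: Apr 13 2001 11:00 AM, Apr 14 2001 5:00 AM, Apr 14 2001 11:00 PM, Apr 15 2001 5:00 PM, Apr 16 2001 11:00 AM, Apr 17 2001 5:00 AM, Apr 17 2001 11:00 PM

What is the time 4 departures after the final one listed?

Gaps: 18, 18, 18, 18, 18, 18 hours — each event is 18 hours after the previous one.
Apr 17 2001 11:00 PM + 18 h = Apr 18 2001 5:00 PM.
Apr 18 2001 5:00 PM + 18 h = Apr 19 2001 11:00 AM.
Apr 19 2001 11:00 AM + 18 h = Apr 20 2001 5:00 AM.
Apr 20 2001 5:00 AM + 18 h = Apr 20 2001 11:00 PM.

Apr 20 2001 11:00 PM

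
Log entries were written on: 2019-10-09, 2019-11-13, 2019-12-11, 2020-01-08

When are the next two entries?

All dates are Wednesdays, 35, 28, 28 days apart.
Specifically, the 2nd Wednesday of each month.
2nd Wednesday of February 2020: 2020-02-12.
March 2020 — 2nd Wednesday is 2020-03-11.

2020-02-12, 2020-03-11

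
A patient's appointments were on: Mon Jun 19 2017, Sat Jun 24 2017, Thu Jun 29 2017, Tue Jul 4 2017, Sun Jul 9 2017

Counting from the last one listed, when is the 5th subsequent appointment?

Thu Aug 3 2017

The spacing is 5, 5, 5, 5 days — always 5 days.
Sun Jul 9 2017 + 5 days = Fri Jul 14 2017.
Fri Jul 14 2017 + 5 days = Wed Jul 19 2017.
Wed Jul 19 2017 + 5 days = Mon Jul 24 2017.
Mon Jul 24 2017 + 5 days = Sat Jul 29 2017.
Sat Jul 29 2017 + 5 days = Thu Aug 3 2017.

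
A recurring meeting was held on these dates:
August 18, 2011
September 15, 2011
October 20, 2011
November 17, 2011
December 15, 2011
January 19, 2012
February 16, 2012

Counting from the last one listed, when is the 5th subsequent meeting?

All dates are Thursdays, 28, 35, 28, 28, 35, 28 days apart.
Specifically, the 3rd Thursday of each month.
3rd Thursday of March 2012: March 15, 2012.
April 2012 — 3rd Thursday is April 19, 2012.
3rd Thursday of May 2012: May 17, 2012.
June 2012 — 3rd Thursday is June 21, 2012.
3rd Thursday of July 2012: July 19, 2012.

July 19, 2012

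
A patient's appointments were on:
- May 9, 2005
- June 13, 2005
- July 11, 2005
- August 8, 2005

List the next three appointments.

September 12, 2005; October 10, 2005; November 14, 2005

Gaps: 35, 28, 28 days — a mix of 28 and 35. Every date is a Monday.
Each is the 2nd Monday of its month.
September 2005 — 2nd Monday is September 12, 2005.
October 2005 — 2nd Monday is October 10, 2005.
November 2005 — 2nd Monday is November 14, 2005.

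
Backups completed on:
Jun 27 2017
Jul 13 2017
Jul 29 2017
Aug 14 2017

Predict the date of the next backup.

Aug 30 2017

Every event comes 16 days after the last (16, 16, 16).
Aug 14 2017 + 16 days = Aug 30 2017.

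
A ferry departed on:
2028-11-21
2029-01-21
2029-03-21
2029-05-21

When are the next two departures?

The day-of-month is always 21 (61, 59, 61 days between events).
So this recurs on the 21st of every 2 months.
Next: July 2029 → 2029-07-21.
Next: September 2029 → 2029-09-21.

2029-07-21, 2029-09-21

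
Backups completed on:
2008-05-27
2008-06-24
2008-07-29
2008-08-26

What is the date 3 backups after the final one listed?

Every date is a Tuesday; gaps 28, 35, 28 days.
Each is the last Tuesday of its month (at least one falls on the 29th or later, ruling out '4th Tuesday').
September 2008 ends with Tuesday 2008-09-30.
Last Tuesday of October 2008: 2008-10-28.
Last Tuesday of November 2008: 2008-11-25.

2008-11-25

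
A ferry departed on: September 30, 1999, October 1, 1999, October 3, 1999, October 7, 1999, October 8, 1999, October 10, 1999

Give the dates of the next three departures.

October 14, 1999; October 15, 1999; October 17, 1999

Every event lands on a Thursday or Friday or Sunday (gaps cycle 1, 2, 4, 1, 2).
So the schedule is: every Thursday, Friday and Sunday.
Next Thursday: October 14, 1999.
The following Friday is October 15, 1999.
Next Sunday: October 17, 1999.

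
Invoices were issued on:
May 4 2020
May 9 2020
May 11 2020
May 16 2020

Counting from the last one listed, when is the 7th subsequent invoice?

Jun 8 2020

Gaps: 5, 2, 5 days — not constant, but cyclic with period 2.
The events fall on every Monday and Saturday.
Next Monday: May 18 2020.
Next Saturday: May 23 2020.
The following Monday is May 25 2020.
The following Saturday is May 30 2020.
The following Monday is Jun 1 2020.
Next Saturday: Jun 6 2020.
The following Monday is Jun 8 2020.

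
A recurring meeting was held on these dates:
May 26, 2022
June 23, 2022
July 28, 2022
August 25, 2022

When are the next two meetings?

September 22, 2022; October 27, 2022

Gaps: 28, 35, 28 days — a mix of 28 and 35. Every date is a Thursday.
Each is the 4th Thursday of its month.
September 2022 — 4th Thursday is September 22, 2022.
4th Thursday of October 2022: October 27, 2022.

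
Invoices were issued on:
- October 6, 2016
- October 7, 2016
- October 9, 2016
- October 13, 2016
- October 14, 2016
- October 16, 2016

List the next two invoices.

Gaps: 1, 2, 4, 1, 2 days — not constant, but cyclic with period 3.
The events fall on every Thursday, Friday and Sunday.
Next Thursday: October 20, 2016.
The following Friday is October 21, 2016.

October 20, 2016; October 21, 2016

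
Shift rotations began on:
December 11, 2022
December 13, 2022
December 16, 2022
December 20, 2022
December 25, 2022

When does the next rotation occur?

The spacing grows by 1 each time: 2, 3, 4, 5 days.
Next gap: 6 days. December 25, 2022 + 6 days = December 31, 2022.

December 31, 2022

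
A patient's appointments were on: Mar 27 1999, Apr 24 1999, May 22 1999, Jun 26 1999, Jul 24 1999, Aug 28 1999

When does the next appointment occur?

Sep 25 1999

Gaps: 28, 28, 35, 28, 35 days — a mix of 28 and 35. Every date is a Saturday.
Each is the 4th Saturday of its month.
September 1999 — 4th Saturday is Sep 25 1999.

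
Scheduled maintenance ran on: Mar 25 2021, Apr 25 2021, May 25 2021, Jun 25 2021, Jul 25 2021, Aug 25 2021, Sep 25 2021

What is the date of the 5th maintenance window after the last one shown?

Feb 25 2022

The day-of-month is always 25 (31, 30, 31, 30, 31, 31 days between events).
So this recurs on the 25th of each month.
October 2021: Oct 25 2021.
November 2021: Nov 25 2021.
December 2021: Dec 25 2021.
Next: January 2022 → Jan 25 2022.
February 2022: Feb 25 2022.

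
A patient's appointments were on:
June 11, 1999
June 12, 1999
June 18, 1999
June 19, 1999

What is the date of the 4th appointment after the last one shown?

July 3, 1999

Every event lands on a Friday or Saturday (gaps cycle 1, 6, 1).
So the schedule is: every Friday and Saturday.
Next Friday: June 25, 1999.
Next Saturday: June 26, 1999.
Next Friday: July 2, 1999.
The following Saturday is July 3, 1999.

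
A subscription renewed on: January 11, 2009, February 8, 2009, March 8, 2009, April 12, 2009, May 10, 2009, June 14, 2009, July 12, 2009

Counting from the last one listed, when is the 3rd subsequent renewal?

Gaps: 28, 28, 35, 28, 35, 28 days — a mix of 28 and 35. Every date is a Sunday.
Each is the 2nd Sunday of its month.
August 2009 — 2nd Sunday is August 9, 2009.
September 2009 — 2nd Sunday is September 13, 2009.
2nd Sunday of October 2009: October 11, 2009.

October 11, 2009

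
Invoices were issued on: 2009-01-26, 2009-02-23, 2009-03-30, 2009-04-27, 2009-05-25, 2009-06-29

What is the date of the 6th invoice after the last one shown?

2009-12-28

Every date is a Monday; gaps 28, 35, 28, 28, 35 days.
Each is the last Monday of its month (at least one falls on the 29th or later, ruling out '4th Monday').
July 2009 ends with Monday 2009-07-27.
Last Monday of August 2009: 2009-08-31.
Last Monday of September 2009: 2009-09-28.
October 2009 ends with Monday 2009-10-26.
Last Monday of November 2009: 2009-11-30.
December 2009 ends with Monday 2009-12-28.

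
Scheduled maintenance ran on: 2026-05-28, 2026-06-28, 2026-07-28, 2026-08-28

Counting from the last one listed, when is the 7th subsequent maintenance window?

Each date is the 28th; the gaps (31, 30, 31) track the month lengths.
The rule is the 28th of each month.
Next: September 2026 → 2026-09-28.
Next: October 2026 → 2026-10-28.
November 2026: 2026-11-28.
Next: December 2026 → 2026-12-28.
Next: January 2027 → 2027-01-28.
Next: February 2027 → 2027-02-28.
March 2027: 2027-03-28.

2027-03-28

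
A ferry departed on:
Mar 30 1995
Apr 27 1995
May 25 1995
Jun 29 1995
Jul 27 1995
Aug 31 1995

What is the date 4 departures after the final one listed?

Dec 28 1995

These are Thursdays with 28, 28, 35, 28, 35-day gaps.
Each is the final Thursday of its month — Mar 30 1995 is past the 28th, so '4th Thursday' doesn't fit.
Last Thursday of September 1995: Sep 28 1995.
Last Thursday of October 1995: Oct 26 1995.
November 1995 ends with Thursday Nov 30 1995.
Last Thursday of December 1995: Dec 28 1995.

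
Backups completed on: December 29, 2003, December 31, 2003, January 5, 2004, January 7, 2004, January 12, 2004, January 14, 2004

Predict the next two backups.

The gap pattern 2, 5, 2, 5, 2 repeats every 2 events.
These are the Mondays and Wednesdays of each week.
The following Monday is January 19, 2004.
The following Wednesday is January 21, 2004.

January 19, 2004; January 21, 2004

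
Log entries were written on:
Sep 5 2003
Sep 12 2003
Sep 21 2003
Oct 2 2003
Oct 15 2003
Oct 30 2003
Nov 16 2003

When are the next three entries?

Intervals are 7, 9, 11, 13, 15, 17 days — an arithmetic progression with common difference 2.
Next gap: 19 days. Nov 16 2003 + 19 days = Dec 5 2003.
Next gap: 21 days. Dec 5 2003 + 21 days = Dec 26 2003.
Next gap: 23 days. Dec 26 2003 + 23 days = Jan 18 2004.

Dec 5 2003, Dec 26 2003, Jan 18 2004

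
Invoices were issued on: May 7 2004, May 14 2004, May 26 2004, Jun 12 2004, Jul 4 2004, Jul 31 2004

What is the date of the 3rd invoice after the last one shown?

The spacing grows by 5 each time: 7, 12, 17, 22, 27 days.
Next gap: 32 days. Jul 31 2004 + 32 days = Sep 1 2004.
Next gap: 37 days. Sep 1 2004 + 37 days = Oct 8 2004.
Next gap: 42 days. Oct 8 2004 + 42 days = Nov 19 2004.

Nov 19 2004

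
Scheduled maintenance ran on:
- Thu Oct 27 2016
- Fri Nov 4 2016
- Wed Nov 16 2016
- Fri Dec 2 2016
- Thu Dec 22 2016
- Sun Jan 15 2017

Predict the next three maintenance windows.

Sun Feb 12 2017, Thu Mar 16 2017, Fri Apr 21 2017

Intervals are 8, 12, 16, 20, 24 days — an arithmetic progression with common difference 4.
Next gap: 28 days. Sun Jan 15 2017 + 28 days = Sun Feb 12 2017.
Next gap: 32 days. Sun Feb 12 2017 + 32 days = Thu Mar 16 2017.
Next gap: 36 days. Thu Mar 16 2017 + 36 days = Fri Apr 21 2017.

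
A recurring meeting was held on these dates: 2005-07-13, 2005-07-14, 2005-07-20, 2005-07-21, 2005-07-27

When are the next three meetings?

Every event lands on a Wednesday or Thursday (gaps cycle 1, 6, 1, 6).
So the schedule is: every Wednesday and Thursday.
The following Thursday is 2005-07-28.
Next Wednesday: 2005-08-03.
The following Thursday is 2005-08-04.

2005-07-28, 2005-08-03, 2005-08-04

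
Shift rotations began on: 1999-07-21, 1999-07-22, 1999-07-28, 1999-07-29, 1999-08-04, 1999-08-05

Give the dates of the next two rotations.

1999-08-11, 1999-08-12

Gaps: 1, 6, 1, 6, 1 days — not constant, but cyclic with period 2.
The events fall on every Wednesday and Thursday.
Next Wednesday: 1999-08-11.
Next Thursday: 1999-08-12.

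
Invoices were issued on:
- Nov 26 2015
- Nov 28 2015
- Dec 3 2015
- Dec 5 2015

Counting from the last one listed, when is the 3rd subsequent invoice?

Dec 17 2015

Every event lands on a Thursday or Saturday (gaps cycle 2, 5, 2).
So the schedule is: every Thursday and Saturday.
The following Thursday is Dec 10 2015.
Next Saturday: Dec 12 2015.
The following Thursday is Dec 17 2015.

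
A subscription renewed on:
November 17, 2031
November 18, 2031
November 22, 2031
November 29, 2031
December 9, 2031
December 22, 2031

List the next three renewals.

January 7, 2032; January 26, 2032; February 17, 2032

Intervals are 1, 4, 7, 10, 13 days — an arithmetic progression with common difference 3.
Next gap: 16 days. December 22, 2031 + 16 days = January 7, 2032.
Next gap: 19 days. January 7, 2032 + 19 days = January 26, 2032.
Next gap: 22 days. January 26, 2032 + 22 days = February 17, 2032.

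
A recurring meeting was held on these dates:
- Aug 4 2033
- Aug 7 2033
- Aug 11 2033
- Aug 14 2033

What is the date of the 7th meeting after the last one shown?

Every event lands on a Thursday or Sunday (gaps cycle 3, 4, 3).
So the schedule is: every Thursday and Sunday.
The following Thursday is Aug 18 2033.
The following Sunday is Aug 21 2033.
The following Thursday is Aug 25 2033.
Next Sunday: Aug 28 2033.
The following Thursday is Sep 1 2033.
The following Sunday is Sep 4 2033.
Next Thursday: Sep 8 2033.

Sep 8 2033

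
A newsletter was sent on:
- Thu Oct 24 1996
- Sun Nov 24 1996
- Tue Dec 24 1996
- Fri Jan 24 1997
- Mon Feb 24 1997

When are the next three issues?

Mon Mar 24 1997, Thu Apr 24 1997, Sat May 24 1997

Gaps: 31, 30, 31, 31 days — not constant. Every event is on the 24th of the month.
Pattern: the 24th of each month.
Next: March 1997 → Mon Mar 24 1997.
Next: April 1997 → Thu Apr 24 1997.
Next: May 1997 → Sat May 24 1997.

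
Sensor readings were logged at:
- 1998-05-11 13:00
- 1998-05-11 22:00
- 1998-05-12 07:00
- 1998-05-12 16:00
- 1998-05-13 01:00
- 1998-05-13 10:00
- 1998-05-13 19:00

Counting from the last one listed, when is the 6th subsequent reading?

1998-05-16 01:00

Gaps: 9, 9, 9, 9, 9, 9 hours — each event is 9 hours after the previous one.
1998-05-13 19:00 + 9 h = 1998-05-14 04:00.
1998-05-14 04:00 + 9 h = 1998-05-14 13:00.
1998-05-14 13:00 + 9 h = 1998-05-14 22:00.
1998-05-14 22:00 + 9 h = 1998-05-15 07:00.
1998-05-15 07:00 + 9 h = 1998-05-15 16:00.
1998-05-15 16:00 + 9 h = 1998-05-16 01:00.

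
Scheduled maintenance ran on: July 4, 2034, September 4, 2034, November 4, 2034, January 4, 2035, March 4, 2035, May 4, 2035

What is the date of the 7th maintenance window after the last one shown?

July 4, 2036

The day-of-month is always 4 (62, 61, 61, 59, 61 days between events).
So this recurs on the 4th of every 2 months.
Next: July 2035 → July 4, 2035.
Next: September 2035 → September 4, 2035.
November 2035: November 4, 2035.
January 2036: January 4, 2036.
Next: March 2036 → March 4, 2036.
Next: May 2036 → May 4, 2036.
Next: July 2036 → July 4, 2036.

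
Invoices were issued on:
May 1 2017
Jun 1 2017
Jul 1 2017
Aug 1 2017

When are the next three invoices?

Each date is the 1st; the gaps (31, 30, 31) track the month lengths.
The rule is the 1st of each month.
September 2017: Sep 1 2017.
October 2017: Oct 1 2017.
November 2017: Nov 1 2017.

Sep 1 2017, Oct 1 2017, Nov 1 2017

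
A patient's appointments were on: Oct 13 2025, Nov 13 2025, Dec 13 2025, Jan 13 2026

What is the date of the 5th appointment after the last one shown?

Jun 13 2026

The day-of-month is always 13 (31, 30, 31 days between events).
So this recurs on the 13th of each month.
February 2026: Feb 13 2026.
Next: March 2026 → Mar 13 2026.
Next: April 2026 → Apr 13 2026.
May 2026: May 13 2026.
June 2026: Jun 13 2026.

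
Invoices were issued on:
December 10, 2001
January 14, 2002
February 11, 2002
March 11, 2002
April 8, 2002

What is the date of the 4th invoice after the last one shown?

August 12, 2002

These are Mondays at 28- or 35-day spacing (35, 28, 28, 28).
The pattern: 2nd Monday of the month.
May 2002 — 2nd Monday is May 13, 2002.
June 2002 — 2nd Monday is June 10, 2002.
2nd Monday of July 2002: July 8, 2002.
2nd Monday of August 2002: August 12, 2002.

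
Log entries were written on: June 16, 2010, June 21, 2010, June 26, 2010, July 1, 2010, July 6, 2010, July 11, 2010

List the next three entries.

Gaps between consecutive events: 5, 5, 5, 5, 5 days — a constant 5-day interval.
July 11, 2010 + 5 days = July 16, 2010.
July 16, 2010 + 5 days = July 21, 2010.
July 21, 2010 + 5 days = July 26, 2010.

July 16, 2010; July 21, 2010; July 26, 2010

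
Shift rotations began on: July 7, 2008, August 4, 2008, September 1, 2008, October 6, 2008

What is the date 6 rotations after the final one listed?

April 6, 2009

These are Mondays at 28- or 35-day spacing (28, 28, 35).
The pattern: 1st Monday of the month.
November 2008 — 1st Monday is November 3, 2008.
1st Monday of December 2008: December 1, 2008.
January 2009 — 1st Monday is January 5, 2009.
1st Monday of February 2009: February 2, 2009.
March 2009 — 1st Monday is March 2, 2009.
April 2009 — 1st Monday is April 6, 2009.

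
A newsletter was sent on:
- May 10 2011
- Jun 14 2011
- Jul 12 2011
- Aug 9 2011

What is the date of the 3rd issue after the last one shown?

Gaps: 35, 28, 28 days — a mix of 28 and 35. Every date is a Tuesday.
Each is the 2nd Tuesday of its month.
September 2011 — 2nd Tuesday is Sep 13 2011.
2nd Tuesday of October 2011: Oct 11 2011.
November 2011 — 2nd Tuesday is Nov 8 2011.

Nov 8 2011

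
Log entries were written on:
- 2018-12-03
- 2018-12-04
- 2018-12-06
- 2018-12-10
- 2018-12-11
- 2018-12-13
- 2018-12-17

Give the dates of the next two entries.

The gap pattern 1, 2, 4, 1, 2, 4 repeats every 3 events.
These are the Mondays, Tuesdays and Thursdays of each week.
The following Tuesday is 2018-12-18.
The following Thursday is 2018-12-20.

2018-12-18, 2018-12-20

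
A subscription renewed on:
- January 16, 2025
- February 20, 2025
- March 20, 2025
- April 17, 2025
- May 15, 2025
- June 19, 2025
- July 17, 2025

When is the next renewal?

All dates are Thursdays, 35, 28, 28, 28, 35, 28 days apart.
Specifically, the 3rd Thursday of each month.
August 2025 — 3rd Thursday is August 21, 2025.

August 21, 2025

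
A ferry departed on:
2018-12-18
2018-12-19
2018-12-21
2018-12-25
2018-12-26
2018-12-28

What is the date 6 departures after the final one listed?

2019-01-11

Every event lands on a Tuesday or Wednesday or Friday (gaps cycle 1, 2, 4, 1, 2).
So the schedule is: every Tuesday, Wednesday and Friday.
The following Tuesday is 2019-01-01.
The following Wednesday is 2019-01-02.
The following Friday is 2019-01-04.
Next Tuesday: 2019-01-08.
The following Wednesday is 2019-01-09.
The following Friday is 2019-01-11.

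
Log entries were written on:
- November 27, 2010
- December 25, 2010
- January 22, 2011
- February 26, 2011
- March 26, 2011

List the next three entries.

All dates are Saturdays, 28, 28, 35, 28 days apart.
Specifically, the 4th Saturday of each month.
April 2011 — 4th Saturday is April 23, 2011.
4th Saturday of May 2011: May 28, 2011.
June 2011 — 4th Saturday is June 25, 2011.

April 23, 2011; May 28, 2011; June 25, 2011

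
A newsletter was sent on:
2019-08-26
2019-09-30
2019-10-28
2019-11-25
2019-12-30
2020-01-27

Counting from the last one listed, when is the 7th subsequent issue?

All Mondays; the gaps (35, 28, 28, 35, 28) vary with month length.
This is the last Monday of each month.
February 2020 ends with Monday 2020-02-24.
March 2020 ends with Monday 2020-03-30.
April 2020 ends with Monday 2020-04-27.
Last Monday of May 2020: 2020-05-25.
Last Monday of June 2020: 2020-06-29.
Last Monday of July 2020: 2020-07-27.
August 2020 ends with Monday 2020-08-31.

2020-08-31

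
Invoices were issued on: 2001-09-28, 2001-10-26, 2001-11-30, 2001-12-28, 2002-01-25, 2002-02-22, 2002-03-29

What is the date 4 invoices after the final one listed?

These are Fridays with 28, 35, 28, 28, 28, 35-day gaps.
Each is the final Friday of its month — 2001-11-30 is past the 28th, so '4th Friday' doesn't fit.
April 2002 ends with Friday 2002-04-26.
Last Friday of May 2002: 2002-05-31.
June 2002 ends with Friday 2002-06-28.
July 2002 ends with Friday 2002-07-26.

2002-07-26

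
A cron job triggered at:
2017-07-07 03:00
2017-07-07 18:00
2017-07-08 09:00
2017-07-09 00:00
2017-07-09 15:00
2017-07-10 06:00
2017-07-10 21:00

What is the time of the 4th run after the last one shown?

Gaps: 15, 15, 15, 15, 15, 15 hours — each event is 15 hours after the previous one.
2017-07-10 21:00 + 15 h = 2017-07-11 12:00.
2017-07-11 12:00 + 15 h = 2017-07-12 03:00.
2017-07-12 03:00 + 15 h = 2017-07-12 18:00.
2017-07-12 18:00 + 15 h = 2017-07-13 09:00.

2017-07-13 09:00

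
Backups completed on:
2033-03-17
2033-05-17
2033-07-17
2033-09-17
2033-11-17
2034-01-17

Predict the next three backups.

2034-03-17, 2034-05-17, 2034-07-17

The day-of-month is always 17 (61, 61, 62, 61, 61 days between events).
So this recurs on the 17th of every 2 months.
March 2034: 2034-03-17.
May 2034: 2034-05-17.
July 2034: 2034-07-17.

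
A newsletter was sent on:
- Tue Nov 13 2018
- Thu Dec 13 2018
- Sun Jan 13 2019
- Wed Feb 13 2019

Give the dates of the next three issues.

Wed Mar 13 2019, Sat Apr 13 2019, Mon May 13 2019

Gaps: 30, 31, 31 days — not constant. Every event is on the 13th of the month.
Pattern: the 13th of each month.
March 2019: Wed Mar 13 2019.
April 2019: Sat Apr 13 2019.
May 2019: Mon May 13 2019.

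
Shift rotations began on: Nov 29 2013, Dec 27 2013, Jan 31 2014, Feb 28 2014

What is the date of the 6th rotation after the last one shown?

These are Fridays with 28, 35, 28-day gaps.
Each is the final Friday of its month — Nov 29 2013 is past the 28th, so '4th Friday' doesn't fit.
Last Friday of March 2014: Mar 28 2014.
April 2014 ends with Friday Apr 25 2014.
May 2014 ends with Friday May 30 2014.
Last Friday of June 2014: Jun 27 2014.
July 2014 ends with Friday Jul 25 2014.
August 2014 ends with Friday Aug 29 2014.

Aug 29 2014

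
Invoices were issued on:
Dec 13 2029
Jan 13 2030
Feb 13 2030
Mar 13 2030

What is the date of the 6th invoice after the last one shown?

Gaps: 31, 31, 28 days — not constant. Every event is on the 13th of the month.
Pattern: the 13th of each month.
Next: April 2030 → Apr 13 2030.
Next: May 2030 → May 13 2030.
June 2030: Jun 13 2030.
July 2030: Jul 13 2030.
Next: August 2030 → Aug 13 2030.
September 2030: Sep 13 2030.

Sep 13 2030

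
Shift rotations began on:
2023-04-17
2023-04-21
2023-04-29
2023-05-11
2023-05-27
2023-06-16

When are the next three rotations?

Intervals are 4, 8, 12, 16, 20 days — an arithmetic progression with common difference 4.
Next gap: 24 days. 2023-06-16 + 24 days = 2023-07-10.
Next gap: 28 days. 2023-07-10 + 28 days = 2023-08-07.
Next gap: 32 days. 2023-08-07 + 32 days = 2023-09-08.

2023-07-10, 2023-08-07, 2023-09-08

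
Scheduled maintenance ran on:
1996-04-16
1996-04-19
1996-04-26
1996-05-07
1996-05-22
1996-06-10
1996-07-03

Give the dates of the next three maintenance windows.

1996-07-30, 1996-08-30, 1996-10-04

The spacing grows by 4 each time: 3, 7, 11, 15, 19, 23 days.
Next gap: 27 days. 1996-07-03 + 27 days = 1996-07-30.
Next gap: 31 days. 1996-07-30 + 31 days = 1996-08-30.
Next gap: 35 days. 1996-08-30 + 35 days = 1996-10-04.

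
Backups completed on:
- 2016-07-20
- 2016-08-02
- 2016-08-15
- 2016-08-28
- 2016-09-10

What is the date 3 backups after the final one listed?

Gaps between consecutive events: 13, 13, 13, 13 days — a constant 13-day interval.
2016-09-10 + 13 days = 2016-09-23.
2016-09-23 + 13 days = 2016-10-06.
2016-10-06 + 13 days = 2016-10-19.

2016-10-19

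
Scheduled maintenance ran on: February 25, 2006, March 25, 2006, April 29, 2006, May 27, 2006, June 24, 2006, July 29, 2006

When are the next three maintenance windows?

These are Saturdays with 28, 35, 28, 28, 35-day gaps.
Each is the final Saturday of its month — April 29, 2006 is past the 28th, so '4th Saturday' doesn't fit.
Last Saturday of August 2006: August 26, 2006.
Last Saturday of September 2006: September 30, 2006.
Last Saturday of October 2006: October 28, 2006.

August 26, 2006; September 30, 2006; October 28, 2006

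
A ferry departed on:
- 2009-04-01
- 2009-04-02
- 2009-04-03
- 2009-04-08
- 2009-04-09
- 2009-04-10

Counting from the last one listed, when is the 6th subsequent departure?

2009-04-24

The gap pattern 1, 1, 5, 1, 1 repeats every 3 events.
These are the Wednesdays, Thursdays and Fridays of each week.
Next Wednesday: 2009-04-15.
The following Thursday is 2009-04-16.
Next Friday: 2009-04-17.
Next Wednesday: 2009-04-22.
The following Thursday is 2009-04-23.
The following Friday is 2009-04-24.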